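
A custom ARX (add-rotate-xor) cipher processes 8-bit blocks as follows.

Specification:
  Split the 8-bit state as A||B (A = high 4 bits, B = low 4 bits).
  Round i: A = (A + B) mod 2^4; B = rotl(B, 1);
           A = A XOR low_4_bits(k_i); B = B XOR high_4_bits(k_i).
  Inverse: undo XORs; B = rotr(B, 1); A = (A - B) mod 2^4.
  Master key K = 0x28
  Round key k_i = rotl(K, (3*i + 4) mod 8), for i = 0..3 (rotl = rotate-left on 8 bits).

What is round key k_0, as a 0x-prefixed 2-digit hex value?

K = 0x28
k_0 = rotl(K, (3*0+4) mod 8) = rotl(K, 4) = 0x82

0x82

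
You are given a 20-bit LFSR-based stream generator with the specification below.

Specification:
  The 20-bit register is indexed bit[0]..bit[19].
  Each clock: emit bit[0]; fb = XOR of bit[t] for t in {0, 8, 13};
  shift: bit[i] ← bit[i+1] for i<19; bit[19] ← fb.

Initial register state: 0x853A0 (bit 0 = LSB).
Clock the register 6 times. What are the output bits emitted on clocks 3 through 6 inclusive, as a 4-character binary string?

0001

reg_0 = 0x853A0
clock 1: out=0, reg = 0xC29D0
clock 2: out=0, reg = 0x614E8
clock 3: out=0, reg = 0x30A74
clock 4: out=0, reg = 0x1853A
clock 5: out=0, reg = 0x8C29D
clock 6: out=1, reg = 0xC614E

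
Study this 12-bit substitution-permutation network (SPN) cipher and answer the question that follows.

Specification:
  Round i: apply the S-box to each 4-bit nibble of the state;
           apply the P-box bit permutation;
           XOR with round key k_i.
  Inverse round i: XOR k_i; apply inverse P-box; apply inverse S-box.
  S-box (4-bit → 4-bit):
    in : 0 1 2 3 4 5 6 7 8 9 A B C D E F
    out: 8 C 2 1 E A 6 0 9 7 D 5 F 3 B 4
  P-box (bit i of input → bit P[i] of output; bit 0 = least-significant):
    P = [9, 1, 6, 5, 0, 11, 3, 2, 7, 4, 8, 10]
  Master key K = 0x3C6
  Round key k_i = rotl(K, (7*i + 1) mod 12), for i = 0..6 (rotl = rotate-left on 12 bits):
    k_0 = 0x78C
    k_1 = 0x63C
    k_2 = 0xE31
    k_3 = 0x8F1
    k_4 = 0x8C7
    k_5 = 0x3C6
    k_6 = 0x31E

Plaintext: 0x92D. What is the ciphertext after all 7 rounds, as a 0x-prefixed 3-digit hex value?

0x6BF

s_0 = plaintext = 0x92D
s_1 = Round(s_0, k_0) = 0xC1E
s_2 = Round(s_1, k_1) = 0x182
s_3 = Round(s_2, k_2) = 0xB36
s_4 = Round(s_3, k_3) = 0x932
s_5 = Round(s_4, k_4) = 0x954
s_6 = Round(s_5, k_5) = 0xA30
s_7 = Round(s_6, k_6) = 0x6BF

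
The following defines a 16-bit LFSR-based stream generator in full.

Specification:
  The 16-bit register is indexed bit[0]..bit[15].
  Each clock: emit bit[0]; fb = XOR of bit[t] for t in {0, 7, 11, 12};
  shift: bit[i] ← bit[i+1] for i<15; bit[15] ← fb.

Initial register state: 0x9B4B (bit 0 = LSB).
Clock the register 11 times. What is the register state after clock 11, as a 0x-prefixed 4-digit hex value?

reg_0 = 0x9B4B
clock 1: out=1, reg = 0xCDA5
clock 2: out=1, reg = 0xE6D2
clock 3: out=0, reg = 0xF369
clock 4: out=1, reg = 0x79B4
clock 5: out=0, reg = 0xBCDA
clock 6: out=0, reg = 0xDE6D
clock 7: out=1, reg = 0xEF36
clock 8: out=0, reg = 0xF79B
clock 9: out=1, reg = 0xFBCD
clock 10: out=1, reg = 0x7DE6
clock 11: out=0, reg = 0xBEF3

0xBEF3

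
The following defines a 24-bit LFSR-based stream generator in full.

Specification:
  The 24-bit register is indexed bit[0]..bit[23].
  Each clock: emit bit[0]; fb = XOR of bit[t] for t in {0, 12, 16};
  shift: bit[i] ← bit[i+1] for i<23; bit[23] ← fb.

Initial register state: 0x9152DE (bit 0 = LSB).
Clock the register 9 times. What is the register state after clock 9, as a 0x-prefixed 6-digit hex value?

0xAD48A9

reg_0 = 0x9152DE
clock 1: out=0, reg = 0x48A96F
clock 2: out=1, reg = 0xA454B7
clock 3: out=1, reg = 0x522A5B
clock 4: out=1, reg = 0xA9152D
clock 5: out=1, reg = 0xD48A96
clock 6: out=0, reg = 0x6A454B
clock 7: out=1, reg = 0xB522A5
clock 8: out=1, reg = 0x5A9152
clock 9: out=0, reg = 0xAD48A9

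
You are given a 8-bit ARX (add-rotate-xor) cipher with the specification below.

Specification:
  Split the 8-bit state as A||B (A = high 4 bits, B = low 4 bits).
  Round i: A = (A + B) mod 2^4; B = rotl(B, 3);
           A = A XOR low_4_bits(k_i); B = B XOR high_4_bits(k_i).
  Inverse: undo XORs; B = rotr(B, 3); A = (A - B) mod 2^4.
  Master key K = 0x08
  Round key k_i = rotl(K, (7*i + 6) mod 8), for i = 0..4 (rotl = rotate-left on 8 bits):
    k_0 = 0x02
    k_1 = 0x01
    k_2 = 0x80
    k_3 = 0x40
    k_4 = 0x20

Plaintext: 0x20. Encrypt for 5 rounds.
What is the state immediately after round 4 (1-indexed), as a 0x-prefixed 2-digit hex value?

s_0 = plaintext = 0x20
s_1 = Round(s_0, k_0) = 0x00
s_2 = Round(s_1, k_1) = 0x10
s_3 = Round(s_2, k_2) = 0x18
s_4 = Round(s_3, k_3) = 0x90
s_5 = Round(s_4, k_4) = 0x92

0x90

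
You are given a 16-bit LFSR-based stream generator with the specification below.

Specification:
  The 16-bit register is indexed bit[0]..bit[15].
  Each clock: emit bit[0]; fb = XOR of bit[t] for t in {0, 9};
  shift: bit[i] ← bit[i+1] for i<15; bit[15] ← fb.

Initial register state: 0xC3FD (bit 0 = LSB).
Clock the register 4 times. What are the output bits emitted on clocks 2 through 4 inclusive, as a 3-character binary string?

011

reg_0 = 0xC3FD
clock 1: out=1, reg = 0x61FE
clock 2: out=0, reg = 0x30FF
clock 3: out=1, reg = 0x987F
clock 4: out=1, reg = 0xCC3F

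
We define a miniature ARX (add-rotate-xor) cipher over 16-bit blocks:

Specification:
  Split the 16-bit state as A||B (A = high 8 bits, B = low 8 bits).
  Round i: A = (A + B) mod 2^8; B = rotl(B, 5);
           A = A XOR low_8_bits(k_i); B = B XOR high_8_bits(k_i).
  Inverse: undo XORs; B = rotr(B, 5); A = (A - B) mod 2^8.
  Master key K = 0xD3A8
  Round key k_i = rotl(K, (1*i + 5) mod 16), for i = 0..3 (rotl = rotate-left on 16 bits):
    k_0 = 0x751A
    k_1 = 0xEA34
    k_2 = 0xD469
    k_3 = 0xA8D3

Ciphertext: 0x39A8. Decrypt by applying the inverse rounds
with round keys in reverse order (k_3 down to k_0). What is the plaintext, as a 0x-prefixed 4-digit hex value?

s_0 = ciphertext = 0x39A8
s_1 = InvRound(s_0, k_3) = 0xEA00
s_2 = InvRound(s_1, k_2) = 0xDDA6
s_3 = InvRound(s_2, k_1) = 0x8762
s_4 = InvRound(s_3, k_0) = 0xE5B8

0xE5B8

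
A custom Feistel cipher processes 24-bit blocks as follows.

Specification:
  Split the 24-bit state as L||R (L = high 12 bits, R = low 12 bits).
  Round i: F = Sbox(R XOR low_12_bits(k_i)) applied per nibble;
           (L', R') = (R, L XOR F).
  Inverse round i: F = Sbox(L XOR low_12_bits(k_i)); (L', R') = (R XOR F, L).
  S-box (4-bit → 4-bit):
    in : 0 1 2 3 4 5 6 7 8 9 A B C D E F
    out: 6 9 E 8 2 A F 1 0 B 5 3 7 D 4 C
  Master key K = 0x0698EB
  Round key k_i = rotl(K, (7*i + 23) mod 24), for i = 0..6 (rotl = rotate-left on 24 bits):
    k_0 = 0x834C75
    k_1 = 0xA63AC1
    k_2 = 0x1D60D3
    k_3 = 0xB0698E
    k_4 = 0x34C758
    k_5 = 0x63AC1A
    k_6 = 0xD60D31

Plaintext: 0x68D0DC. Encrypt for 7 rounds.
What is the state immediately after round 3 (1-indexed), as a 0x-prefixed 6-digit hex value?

0x34D962

s_0 = plaintext = 0x68D0DC
s_1 = Round(s_0, k_0) = 0x0DC1D6
s_2 = Round(s_1, k_1) = 0x1D634D
s_3 = Round(s_2, k_2) = 0x34D962
s_4 = Round(s_3, k_3) = 0x96250A
s_5 = Round(s_4, k_4) = 0x50A7CC
s_6 = Round(s_5, k_5) = 0x7CC6D5
s_7 = Round(s_6, k_6) = 0x6D548E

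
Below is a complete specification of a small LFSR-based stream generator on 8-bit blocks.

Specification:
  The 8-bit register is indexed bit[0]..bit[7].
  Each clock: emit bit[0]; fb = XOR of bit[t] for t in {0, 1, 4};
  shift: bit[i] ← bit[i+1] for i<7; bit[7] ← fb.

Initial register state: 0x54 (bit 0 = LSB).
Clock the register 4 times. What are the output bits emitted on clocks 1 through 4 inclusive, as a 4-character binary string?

reg_0 = 0x54
clock 1: out=0, reg = 0xAA
clock 2: out=0, reg = 0xD5
clock 3: out=1, reg = 0x6A
clock 4: out=0, reg = 0xB5

0010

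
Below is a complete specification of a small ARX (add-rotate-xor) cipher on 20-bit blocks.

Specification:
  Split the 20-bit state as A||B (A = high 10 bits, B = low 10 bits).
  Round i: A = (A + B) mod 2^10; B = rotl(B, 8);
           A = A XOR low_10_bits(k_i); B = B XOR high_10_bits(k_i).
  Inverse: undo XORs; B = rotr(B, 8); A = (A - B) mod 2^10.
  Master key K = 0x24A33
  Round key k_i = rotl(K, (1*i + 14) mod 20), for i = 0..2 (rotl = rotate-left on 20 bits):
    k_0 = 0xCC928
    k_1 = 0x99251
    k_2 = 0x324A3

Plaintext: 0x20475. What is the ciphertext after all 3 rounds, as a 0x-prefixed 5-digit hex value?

s_0 = plaintext = 0x20475
s_1 = Round(s_0, k_0) = 0x77A2F
s_2 = Round(s_1, k_1) = 0x971EF
s_3 = Round(s_2, k_2) = 0x3A3B2

0x3A3B2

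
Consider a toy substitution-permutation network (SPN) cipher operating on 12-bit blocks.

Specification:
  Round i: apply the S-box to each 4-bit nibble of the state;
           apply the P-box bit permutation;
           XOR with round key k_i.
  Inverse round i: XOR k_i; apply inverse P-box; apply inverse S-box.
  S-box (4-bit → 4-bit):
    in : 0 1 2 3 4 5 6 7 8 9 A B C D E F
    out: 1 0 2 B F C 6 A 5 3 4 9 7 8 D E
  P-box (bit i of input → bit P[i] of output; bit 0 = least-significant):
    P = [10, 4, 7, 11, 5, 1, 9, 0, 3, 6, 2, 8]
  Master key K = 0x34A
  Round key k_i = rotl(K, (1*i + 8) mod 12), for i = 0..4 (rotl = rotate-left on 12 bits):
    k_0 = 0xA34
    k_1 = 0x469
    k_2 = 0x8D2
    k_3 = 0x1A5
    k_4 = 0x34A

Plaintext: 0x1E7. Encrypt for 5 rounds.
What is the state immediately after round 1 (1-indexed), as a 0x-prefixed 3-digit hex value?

s_0 = plaintext = 0x1E7
s_1 = Round(s_0, k_0) = 0x005
s_2 = Round(s_1, k_1) = 0xCC1
s_3 = Round(s_2, k_2) = 0xABC
s_4 = Round(s_3, k_3) = 0x510
s_5 = Round(s_4, k_4) = 0x64E

0x005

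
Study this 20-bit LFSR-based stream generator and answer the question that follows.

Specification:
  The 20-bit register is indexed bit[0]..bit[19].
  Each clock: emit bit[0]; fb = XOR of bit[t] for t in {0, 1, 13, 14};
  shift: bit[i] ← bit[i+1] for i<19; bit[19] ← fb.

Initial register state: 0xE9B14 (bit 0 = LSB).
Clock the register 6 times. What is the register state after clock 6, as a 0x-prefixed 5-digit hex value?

reg_0 = 0xE9B14
clock 1: out=0, reg = 0x74D8A
clock 2: out=0, reg = 0x3A6C5
clock 3: out=1, reg = 0x1D362
clock 4: out=0, reg = 0x0E9B1
clock 5: out=1, reg = 0x874D8
clock 6: out=0, reg = 0x43A6C

0x43A6C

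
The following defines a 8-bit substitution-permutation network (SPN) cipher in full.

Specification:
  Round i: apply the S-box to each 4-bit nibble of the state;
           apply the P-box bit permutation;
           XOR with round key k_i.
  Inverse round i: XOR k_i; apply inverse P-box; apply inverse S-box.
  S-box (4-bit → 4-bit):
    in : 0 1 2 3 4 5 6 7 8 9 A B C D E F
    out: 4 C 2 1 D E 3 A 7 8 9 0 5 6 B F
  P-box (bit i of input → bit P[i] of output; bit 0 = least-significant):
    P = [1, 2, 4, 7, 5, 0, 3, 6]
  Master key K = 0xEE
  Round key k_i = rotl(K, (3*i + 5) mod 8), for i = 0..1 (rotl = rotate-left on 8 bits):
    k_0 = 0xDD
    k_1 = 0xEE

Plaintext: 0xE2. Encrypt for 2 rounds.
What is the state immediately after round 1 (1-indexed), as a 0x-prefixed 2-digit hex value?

0xB8

s_0 = plaintext = 0xE2
s_1 = Round(s_0, k_0) = 0xB8
s_2 = Round(s_1, k_1) = 0xF8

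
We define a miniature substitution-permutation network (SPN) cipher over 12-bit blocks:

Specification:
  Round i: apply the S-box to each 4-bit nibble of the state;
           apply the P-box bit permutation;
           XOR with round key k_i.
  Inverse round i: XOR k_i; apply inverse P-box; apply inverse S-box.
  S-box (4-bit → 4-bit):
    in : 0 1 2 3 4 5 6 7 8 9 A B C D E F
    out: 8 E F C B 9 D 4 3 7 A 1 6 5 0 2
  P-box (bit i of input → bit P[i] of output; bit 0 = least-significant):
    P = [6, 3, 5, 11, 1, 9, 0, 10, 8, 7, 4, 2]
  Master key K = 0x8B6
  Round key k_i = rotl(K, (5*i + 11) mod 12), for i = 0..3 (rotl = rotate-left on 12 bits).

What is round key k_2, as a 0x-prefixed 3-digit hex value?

K = 0x8B6
k_0 = rotl(K, (5*0+11) mod 12) = rotl(K, 11) = 0x45B
k_1 = rotl(K, (5*1+11) mod 12) = rotl(K, 4) = 0xB68
k_2 = rotl(K, (5*2+11) mod 12) = rotl(K, 9) = 0xD16

0xD16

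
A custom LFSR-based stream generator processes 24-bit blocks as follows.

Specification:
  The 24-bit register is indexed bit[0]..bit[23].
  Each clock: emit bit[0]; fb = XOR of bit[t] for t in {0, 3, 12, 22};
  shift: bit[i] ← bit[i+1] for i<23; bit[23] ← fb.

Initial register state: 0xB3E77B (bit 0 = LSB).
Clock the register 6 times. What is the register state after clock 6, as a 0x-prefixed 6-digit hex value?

reg_0 = 0xB3E77B
clock 1: out=1, reg = 0x59F3BD
clock 2: out=1, reg = 0x2CF9DE
clock 3: out=0, reg = 0x167CEF
clock 4: out=1, reg = 0x8B3E77
clock 5: out=1, reg = 0x459F3B
clock 6: out=1, reg = 0x22CF9D

0x22CF9D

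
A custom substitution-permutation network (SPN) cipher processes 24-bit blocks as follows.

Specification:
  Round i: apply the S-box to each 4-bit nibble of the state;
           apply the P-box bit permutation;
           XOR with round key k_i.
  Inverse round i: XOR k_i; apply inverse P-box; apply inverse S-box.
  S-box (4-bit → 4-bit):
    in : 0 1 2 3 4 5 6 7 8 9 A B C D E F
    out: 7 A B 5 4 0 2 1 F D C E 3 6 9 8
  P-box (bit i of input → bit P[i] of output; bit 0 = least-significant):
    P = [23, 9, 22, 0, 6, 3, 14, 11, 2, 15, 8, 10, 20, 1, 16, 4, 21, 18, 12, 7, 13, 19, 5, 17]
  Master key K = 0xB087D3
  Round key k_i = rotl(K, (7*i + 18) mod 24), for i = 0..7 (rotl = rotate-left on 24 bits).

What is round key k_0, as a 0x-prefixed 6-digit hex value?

K = 0xB087D3
k_0 = rotl(K, (7*0+18) mod 24) = rotl(K, 18) = 0x4EC21F

0x4EC21F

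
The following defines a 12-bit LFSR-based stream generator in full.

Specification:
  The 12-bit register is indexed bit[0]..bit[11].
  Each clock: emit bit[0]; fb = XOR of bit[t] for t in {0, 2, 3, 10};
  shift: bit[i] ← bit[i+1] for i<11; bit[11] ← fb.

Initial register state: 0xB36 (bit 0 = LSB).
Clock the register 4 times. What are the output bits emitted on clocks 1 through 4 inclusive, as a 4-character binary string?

reg_0 = 0xB36
clock 1: out=0, reg = 0xD9B
clock 2: out=1, reg = 0xECD
clock 3: out=1, reg = 0x766
clock 4: out=0, reg = 0x3B3

0110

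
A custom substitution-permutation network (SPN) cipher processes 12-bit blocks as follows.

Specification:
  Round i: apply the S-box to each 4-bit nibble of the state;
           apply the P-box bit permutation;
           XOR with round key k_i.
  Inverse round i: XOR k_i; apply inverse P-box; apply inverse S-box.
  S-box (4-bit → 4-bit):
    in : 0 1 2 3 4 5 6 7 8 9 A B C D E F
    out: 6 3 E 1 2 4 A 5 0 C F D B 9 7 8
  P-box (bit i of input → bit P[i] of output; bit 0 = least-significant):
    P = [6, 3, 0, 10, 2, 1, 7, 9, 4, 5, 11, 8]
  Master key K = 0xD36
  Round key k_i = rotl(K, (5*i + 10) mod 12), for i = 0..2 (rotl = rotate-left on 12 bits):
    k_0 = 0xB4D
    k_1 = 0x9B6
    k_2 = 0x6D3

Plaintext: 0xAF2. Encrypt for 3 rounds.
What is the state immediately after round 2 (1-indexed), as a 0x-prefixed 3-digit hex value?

s_0 = plaintext = 0xAF2
s_1 = Round(s_0, k_0) = 0x474
s_2 = Round(s_1, k_1) = 0x91A
s_3 = Round(s_2, k_2) = 0xB9C

0x91A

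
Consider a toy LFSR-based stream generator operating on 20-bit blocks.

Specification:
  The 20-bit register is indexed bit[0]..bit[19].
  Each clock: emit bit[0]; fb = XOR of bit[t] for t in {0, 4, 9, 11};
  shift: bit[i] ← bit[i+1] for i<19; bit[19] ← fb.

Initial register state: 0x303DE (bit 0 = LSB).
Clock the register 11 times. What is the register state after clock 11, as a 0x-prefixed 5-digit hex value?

reg_0 = 0x303DE
clock 1: out=0, reg = 0x181EF
clock 2: out=1, reg = 0x8C0F7
clock 3: out=1, reg = 0x4607B
clock 4: out=1, reg = 0x2303D
clock 5: out=1, reg = 0x1181E
clock 6: out=0, reg = 0x08C0F
clock 7: out=1, reg = 0x04607
clock 8: out=1, reg = 0x02303
clock 9: out=1, reg = 0x01181
clock 10: out=1, reg = 0x808C0
clock 11: out=0, reg = 0xC0460

0xC0460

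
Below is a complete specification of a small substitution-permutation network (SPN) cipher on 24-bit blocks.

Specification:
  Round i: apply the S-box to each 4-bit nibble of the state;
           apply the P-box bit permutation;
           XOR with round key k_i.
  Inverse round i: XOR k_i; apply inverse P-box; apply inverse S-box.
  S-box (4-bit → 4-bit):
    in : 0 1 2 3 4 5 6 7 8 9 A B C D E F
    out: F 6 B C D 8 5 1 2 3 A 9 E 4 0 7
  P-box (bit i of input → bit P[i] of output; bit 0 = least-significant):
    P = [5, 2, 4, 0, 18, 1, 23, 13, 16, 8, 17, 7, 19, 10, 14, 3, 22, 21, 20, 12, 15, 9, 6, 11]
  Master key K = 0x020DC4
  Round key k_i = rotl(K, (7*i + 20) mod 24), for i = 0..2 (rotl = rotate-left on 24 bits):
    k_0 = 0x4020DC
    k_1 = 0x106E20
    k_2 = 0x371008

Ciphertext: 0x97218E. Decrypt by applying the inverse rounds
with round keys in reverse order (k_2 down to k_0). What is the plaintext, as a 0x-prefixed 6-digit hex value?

0x88BF95

s_0 = ciphertext = 0x97218E
s_1 = InvRound(s_0, k_2) = 0xEAEAC8
s_2 = InvRound(s_1, k_1) = 0x6F23D7
s_3 = InvRound(s_2, k_0) = 0x88BF95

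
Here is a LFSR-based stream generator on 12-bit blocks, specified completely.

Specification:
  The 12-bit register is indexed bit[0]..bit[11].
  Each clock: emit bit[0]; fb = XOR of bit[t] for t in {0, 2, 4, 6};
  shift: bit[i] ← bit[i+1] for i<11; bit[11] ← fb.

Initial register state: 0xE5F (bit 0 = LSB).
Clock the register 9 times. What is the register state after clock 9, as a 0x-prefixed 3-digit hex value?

reg_0 = 0xE5F
clock 1: out=1, reg = 0x72F
clock 2: out=1, reg = 0x397
clock 3: out=1, reg = 0x9CB
clock 4: out=1, reg = 0x4E5
clock 5: out=1, reg = 0xA72
clock 6: out=0, reg = 0x539
clock 7: out=1, reg = 0x29C
clock 8: out=0, reg = 0x14E
clock 9: out=0, reg = 0x0A7

0x0A7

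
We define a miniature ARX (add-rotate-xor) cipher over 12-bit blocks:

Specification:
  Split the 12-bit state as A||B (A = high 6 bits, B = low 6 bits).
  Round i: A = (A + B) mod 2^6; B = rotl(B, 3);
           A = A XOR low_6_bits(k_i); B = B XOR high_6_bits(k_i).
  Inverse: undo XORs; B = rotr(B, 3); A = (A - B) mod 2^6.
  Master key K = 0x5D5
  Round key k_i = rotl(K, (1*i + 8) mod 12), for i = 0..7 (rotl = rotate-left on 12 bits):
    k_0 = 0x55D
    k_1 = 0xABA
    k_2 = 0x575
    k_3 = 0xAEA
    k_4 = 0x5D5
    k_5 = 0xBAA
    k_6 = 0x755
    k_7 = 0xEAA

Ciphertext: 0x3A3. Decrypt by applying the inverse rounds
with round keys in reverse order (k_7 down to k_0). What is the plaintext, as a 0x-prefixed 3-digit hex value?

s_0 = ciphertext = 0x3A3
s_1 = InvRound(s_0, k_7) = 0x64B
s_2 = InvRound(s_1, k_6) = 0x6B2
s_3 = InvRound(s_2, k_5) = 0x363
s_4 = InvRound(s_3, k_4) = 0xCA6
s_5 = InvRound(s_4, k_3) = 0xBE9
s_6 = InvRound(s_5, k_2) = 0xCE7
s_7 = InvRound(s_6, k_1) = 0x829
s_8 = InvRound(s_7, k_0) = 0x5A7

0x5A7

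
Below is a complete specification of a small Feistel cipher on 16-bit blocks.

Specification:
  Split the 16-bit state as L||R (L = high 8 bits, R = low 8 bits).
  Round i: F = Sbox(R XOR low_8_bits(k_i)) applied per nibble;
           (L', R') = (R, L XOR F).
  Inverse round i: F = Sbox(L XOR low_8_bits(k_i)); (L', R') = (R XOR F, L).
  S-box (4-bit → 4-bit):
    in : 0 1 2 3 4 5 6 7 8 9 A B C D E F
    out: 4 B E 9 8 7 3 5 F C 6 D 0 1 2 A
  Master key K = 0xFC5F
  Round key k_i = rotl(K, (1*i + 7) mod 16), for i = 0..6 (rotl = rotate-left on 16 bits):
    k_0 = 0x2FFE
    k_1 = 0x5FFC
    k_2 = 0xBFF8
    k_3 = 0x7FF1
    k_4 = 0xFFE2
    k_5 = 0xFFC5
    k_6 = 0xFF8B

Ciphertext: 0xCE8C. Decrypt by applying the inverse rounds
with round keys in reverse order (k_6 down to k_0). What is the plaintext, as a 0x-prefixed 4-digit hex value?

s_0 = ciphertext = 0xCE8C
s_1 = InvRound(s_0, k_6) = 0x0BCE
s_2 = InvRound(s_1, k_5) = 0xCC0B
s_3 = InvRound(s_2, k_4) = 0xE9CC
s_4 = InvRound(s_3, k_3) = 0x73E9
s_5 = InvRound(s_4, k_2) = 0x1473
s_6 = InvRound(s_5, k_1) = 0x5C14
s_7 = InvRound(s_6, k_0) = 0x7A5C

0x7A5C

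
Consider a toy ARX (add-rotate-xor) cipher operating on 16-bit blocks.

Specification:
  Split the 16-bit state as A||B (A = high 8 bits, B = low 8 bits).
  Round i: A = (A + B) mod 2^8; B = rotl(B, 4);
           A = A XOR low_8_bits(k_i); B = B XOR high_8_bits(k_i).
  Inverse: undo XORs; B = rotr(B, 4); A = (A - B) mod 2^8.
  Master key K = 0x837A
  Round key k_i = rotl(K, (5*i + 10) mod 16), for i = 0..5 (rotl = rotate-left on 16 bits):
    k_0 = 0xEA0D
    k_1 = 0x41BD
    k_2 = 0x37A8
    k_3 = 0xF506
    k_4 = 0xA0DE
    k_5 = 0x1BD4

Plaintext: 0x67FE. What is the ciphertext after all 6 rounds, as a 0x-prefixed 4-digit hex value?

s_0 = plaintext = 0x67FE
s_1 = Round(s_0, k_0) = 0x6805
s_2 = Round(s_1, k_1) = 0xD011
s_3 = Round(s_2, k_2) = 0x4926
s_4 = Round(s_3, k_3) = 0x6997
s_5 = Round(s_4, k_4) = 0xDED9
s_6 = Round(s_5, k_5) = 0x6386

0x6386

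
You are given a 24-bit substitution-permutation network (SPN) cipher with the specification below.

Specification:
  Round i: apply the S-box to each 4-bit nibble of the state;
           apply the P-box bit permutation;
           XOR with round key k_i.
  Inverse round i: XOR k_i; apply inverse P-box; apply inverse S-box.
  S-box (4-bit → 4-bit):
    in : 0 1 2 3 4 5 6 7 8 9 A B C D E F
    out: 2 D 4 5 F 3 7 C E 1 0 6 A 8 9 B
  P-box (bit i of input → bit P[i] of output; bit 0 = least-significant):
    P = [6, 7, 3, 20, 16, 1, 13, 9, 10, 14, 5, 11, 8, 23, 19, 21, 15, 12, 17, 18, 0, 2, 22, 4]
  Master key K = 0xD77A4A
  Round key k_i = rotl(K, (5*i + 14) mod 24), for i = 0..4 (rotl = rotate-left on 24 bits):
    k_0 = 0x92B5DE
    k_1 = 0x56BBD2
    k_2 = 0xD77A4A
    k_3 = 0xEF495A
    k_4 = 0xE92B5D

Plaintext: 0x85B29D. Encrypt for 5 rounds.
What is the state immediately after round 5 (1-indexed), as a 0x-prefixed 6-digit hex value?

0x4EDFCD

s_0 = plaintext = 0x85B29D
s_1 = Round(s_0, k_0) = 0x4B25EA
s_2 = Round(s_1, k_1) = 0x1DEDC7
s_3 = Round(s_2, k_2) = 0xA37151
s_4 = Round(s_3, k_3) = 0xD4C530
s_5 = Round(s_4, k_4) = 0x4EDFCD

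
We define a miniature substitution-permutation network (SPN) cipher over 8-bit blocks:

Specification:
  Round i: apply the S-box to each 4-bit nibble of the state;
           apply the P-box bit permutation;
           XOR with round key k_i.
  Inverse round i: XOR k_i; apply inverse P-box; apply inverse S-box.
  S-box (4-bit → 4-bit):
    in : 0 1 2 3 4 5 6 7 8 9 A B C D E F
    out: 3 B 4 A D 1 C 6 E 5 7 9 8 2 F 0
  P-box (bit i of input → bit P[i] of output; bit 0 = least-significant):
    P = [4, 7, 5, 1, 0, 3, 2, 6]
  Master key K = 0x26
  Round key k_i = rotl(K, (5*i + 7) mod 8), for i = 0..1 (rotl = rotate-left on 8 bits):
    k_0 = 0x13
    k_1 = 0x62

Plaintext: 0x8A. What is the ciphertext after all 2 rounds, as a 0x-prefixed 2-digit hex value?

s_0 = plaintext = 0x8A
s_1 = Round(s_0, k_0) = 0xEF
s_2 = Round(s_1, k_1) = 0x2F

0x2F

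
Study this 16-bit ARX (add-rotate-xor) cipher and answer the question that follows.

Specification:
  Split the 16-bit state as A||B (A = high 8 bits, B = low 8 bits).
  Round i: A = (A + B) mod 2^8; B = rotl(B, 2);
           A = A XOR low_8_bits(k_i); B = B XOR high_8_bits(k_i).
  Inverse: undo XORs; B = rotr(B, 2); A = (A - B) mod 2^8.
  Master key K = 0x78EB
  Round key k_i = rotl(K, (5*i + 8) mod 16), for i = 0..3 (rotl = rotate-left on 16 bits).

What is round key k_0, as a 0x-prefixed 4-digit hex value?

K = 0x78EB
k_0 = rotl(K, (5*0+8) mod 16) = rotl(K, 8) = 0xEB78

0xEB78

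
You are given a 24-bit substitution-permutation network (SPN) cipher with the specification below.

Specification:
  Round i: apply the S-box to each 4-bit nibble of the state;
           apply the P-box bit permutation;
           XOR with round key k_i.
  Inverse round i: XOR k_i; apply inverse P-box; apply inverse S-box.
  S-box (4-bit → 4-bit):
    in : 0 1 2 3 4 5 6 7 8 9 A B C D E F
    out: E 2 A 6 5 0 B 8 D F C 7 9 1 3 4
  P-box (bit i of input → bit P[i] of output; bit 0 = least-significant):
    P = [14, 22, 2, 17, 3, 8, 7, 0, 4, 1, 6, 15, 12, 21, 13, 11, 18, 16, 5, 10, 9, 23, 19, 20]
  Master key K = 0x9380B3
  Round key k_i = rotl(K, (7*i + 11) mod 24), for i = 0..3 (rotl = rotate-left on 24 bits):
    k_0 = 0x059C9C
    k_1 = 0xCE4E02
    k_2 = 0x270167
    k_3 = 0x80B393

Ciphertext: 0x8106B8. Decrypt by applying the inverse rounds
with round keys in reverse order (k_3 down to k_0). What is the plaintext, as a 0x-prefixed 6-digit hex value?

s_0 = ciphertext = 0x8106B8
s_1 = InvRound(s_0, k_3) = 0x504265
s_2 = InvRound(s_1, k_2) = 0xCE1116
s_3 = InvRound(s_2, k_1) = 0xD7CD14
s_4 = InvRound(s_3, k_0) = 0x25D5B6

0x25D5B6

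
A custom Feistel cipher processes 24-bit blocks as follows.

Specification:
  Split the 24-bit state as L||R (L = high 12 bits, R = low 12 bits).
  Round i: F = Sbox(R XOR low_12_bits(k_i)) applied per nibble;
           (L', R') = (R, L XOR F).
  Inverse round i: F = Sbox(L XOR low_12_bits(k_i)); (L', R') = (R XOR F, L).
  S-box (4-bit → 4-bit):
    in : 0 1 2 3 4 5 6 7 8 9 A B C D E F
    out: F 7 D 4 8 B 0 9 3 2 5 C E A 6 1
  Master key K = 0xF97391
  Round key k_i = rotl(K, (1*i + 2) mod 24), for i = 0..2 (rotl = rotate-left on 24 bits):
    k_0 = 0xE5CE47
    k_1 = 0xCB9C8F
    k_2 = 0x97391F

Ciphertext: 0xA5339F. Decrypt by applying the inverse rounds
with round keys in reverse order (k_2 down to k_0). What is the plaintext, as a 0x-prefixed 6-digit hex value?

s_0 = ciphertext = 0xA5339F
s_1 = InvRound(s_0, k_2) = 0x711A53
s_2 = InvRound(s_1, k_1) = 0x675711
s_3 = InvRound(s_2, k_0) = 0x45C675

0x45C675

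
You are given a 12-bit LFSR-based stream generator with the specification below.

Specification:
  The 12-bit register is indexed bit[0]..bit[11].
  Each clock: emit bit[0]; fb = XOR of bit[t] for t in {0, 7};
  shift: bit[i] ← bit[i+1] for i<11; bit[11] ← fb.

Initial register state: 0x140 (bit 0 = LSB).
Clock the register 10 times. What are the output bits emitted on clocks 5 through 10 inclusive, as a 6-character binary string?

reg_0 = 0x140
clock 1: out=0, reg = 0x0A0
clock 2: out=0, reg = 0x850
clock 3: out=0, reg = 0x428
clock 4: out=0, reg = 0x214
clock 5: out=0, reg = 0x10A
clock 6: out=0, reg = 0x085
clock 7: out=1, reg = 0x042
clock 8: out=0, reg = 0x021
clock 9: out=1, reg = 0x810
clock 10: out=0, reg = 0x408

001010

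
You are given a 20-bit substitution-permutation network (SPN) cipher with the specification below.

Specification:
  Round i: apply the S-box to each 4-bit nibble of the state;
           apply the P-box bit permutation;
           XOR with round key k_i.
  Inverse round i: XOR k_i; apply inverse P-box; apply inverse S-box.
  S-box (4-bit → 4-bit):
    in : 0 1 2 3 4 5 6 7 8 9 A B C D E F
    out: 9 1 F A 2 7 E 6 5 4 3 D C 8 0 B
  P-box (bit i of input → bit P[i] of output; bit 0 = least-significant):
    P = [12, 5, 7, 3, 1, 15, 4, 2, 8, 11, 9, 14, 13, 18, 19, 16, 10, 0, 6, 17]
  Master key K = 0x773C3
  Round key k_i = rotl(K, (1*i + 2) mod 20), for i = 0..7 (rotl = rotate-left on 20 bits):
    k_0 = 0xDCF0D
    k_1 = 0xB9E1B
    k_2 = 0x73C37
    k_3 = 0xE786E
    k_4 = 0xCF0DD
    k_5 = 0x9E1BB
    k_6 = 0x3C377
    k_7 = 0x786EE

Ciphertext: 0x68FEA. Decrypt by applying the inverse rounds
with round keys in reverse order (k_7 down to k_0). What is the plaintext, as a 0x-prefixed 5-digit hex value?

0xF7CDE

s_0 = ciphertext = 0x68FEA
s_1 = InvRound(s_0, k_7) = 0xEDADE
s_2 = InvRound(s_1, k_6) = 0x46AE2
s_3 = InvRound(s_2, k_5) = 0x7657D
s_4 = InvRound(s_3, k_4) = 0x0C145
s_5 = InvRound(s_4, k_3) = 0x35AAF
s_6 = InvRound(s_5, k_2) = 0x1AC9C
s_7 = InvRound(s_6, k_1) = 0x38908
s_8 = InvRound(s_7, k_0) = 0xF7CDE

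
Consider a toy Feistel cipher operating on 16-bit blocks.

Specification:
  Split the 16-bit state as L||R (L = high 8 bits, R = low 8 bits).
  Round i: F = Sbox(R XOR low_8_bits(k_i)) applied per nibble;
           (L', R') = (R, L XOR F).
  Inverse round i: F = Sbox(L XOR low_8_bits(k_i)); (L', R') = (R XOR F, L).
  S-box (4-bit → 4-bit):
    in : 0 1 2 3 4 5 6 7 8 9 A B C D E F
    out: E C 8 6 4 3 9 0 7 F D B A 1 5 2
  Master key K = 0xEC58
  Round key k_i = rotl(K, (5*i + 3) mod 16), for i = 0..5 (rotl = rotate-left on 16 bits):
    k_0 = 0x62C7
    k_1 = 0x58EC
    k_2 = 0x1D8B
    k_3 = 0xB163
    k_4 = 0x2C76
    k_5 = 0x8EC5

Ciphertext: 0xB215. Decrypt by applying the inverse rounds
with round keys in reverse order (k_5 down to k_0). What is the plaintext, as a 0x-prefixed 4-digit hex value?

s_0 = ciphertext = 0xB215
s_1 = InvRound(s_0, k_5) = 0x15B2
s_2 = InvRound(s_1, k_4) = 0x2415
s_3 = InvRound(s_2, k_3) = 0x5524
s_4 = InvRound(s_3, k_2) = 0x3155
s_5 = InvRound(s_4, k_1) = 0x4431
s_6 = InvRound(s_5, k_0) = 0x4744

0x4744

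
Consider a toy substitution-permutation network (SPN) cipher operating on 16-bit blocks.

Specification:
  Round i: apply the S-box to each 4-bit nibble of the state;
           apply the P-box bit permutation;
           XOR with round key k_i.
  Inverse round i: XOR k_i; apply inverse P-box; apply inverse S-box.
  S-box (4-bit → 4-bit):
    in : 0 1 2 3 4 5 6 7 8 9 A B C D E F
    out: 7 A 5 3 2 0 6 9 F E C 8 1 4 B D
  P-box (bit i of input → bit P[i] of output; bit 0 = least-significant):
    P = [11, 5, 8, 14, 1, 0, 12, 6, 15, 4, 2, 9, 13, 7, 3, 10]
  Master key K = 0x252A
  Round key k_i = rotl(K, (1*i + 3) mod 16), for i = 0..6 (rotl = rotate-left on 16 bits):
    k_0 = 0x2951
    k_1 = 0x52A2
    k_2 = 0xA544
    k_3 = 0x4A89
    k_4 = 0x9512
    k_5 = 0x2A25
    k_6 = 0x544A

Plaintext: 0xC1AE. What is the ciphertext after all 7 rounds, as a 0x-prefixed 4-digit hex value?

s_0 = plaintext = 0xC1AE
s_1 = Round(s_0, k_0) = 0x5321
s_2 = Round(s_1, k_1) = 0x8290
s_3 = Round(s_2, k_2) = 0x18A9
s_4 = Round(s_3, k_3) = 0x9D7D
s_5 = Round(s_4, k_4) = 0x90DC
s_6 = Round(s_5, k_5) = 0xB6B9
s_7 = Round(s_6, k_6) = 0x113E

0x113E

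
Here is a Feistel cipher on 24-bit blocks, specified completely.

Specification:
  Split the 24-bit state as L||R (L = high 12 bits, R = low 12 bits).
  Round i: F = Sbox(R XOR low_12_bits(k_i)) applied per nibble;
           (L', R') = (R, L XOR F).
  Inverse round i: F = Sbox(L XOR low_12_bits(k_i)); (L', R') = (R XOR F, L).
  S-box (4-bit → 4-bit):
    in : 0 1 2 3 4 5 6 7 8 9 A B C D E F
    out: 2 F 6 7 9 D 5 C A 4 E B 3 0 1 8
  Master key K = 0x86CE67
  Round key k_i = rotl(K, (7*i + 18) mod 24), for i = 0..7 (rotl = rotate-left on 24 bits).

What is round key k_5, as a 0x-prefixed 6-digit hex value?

0xD9CCF0

K = 0x86CE67
k_0 = rotl(K, (7*0+18) mod 24) = rotl(K, 18) = 0x9E1B39
k_1 = rotl(K, (7*1+18) mod 24) = rotl(K, 1) = 0x0D9CCF
k_2 = rotl(K, (7*2+18) mod 24) = rotl(K, 8) = 0xCE6786
k_3 = rotl(K, (7*3+18) mod 24) = rotl(K, 15) = 0x33C367
k_4 = rotl(K, (7*4+18) mod 24) = rotl(K, 22) = 0xE1B399
k_5 = rotl(K, (7*5+18) mod 24) = rotl(K, 5) = 0xD9CCF0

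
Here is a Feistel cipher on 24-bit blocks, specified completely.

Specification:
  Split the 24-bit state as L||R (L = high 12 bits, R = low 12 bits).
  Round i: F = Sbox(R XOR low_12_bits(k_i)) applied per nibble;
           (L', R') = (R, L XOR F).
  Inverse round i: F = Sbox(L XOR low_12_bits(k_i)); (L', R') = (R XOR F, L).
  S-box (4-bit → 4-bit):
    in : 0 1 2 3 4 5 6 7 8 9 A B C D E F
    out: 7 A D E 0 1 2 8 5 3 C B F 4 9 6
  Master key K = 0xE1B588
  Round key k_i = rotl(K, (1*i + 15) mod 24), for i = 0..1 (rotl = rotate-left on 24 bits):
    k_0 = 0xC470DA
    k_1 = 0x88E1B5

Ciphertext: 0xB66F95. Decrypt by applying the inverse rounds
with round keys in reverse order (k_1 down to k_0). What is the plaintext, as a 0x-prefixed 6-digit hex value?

s_0 = ciphertext = 0xB66F95
s_1 = InvRound(s_0, k_1) = 0x3DBB66
s_2 = InvRound(s_1, k_0) = 0x51C3DB

0x51C3DB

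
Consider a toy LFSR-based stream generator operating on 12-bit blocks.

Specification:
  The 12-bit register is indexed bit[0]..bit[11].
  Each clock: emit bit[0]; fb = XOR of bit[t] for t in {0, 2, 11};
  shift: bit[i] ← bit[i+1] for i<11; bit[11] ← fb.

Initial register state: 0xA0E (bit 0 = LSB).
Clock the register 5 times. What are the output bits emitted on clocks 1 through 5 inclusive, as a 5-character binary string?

reg_0 = 0xA0E
clock 1: out=0, reg = 0x507
clock 2: out=1, reg = 0x283
clock 3: out=1, reg = 0x941
clock 4: out=1, reg = 0x4A0
clock 5: out=0, reg = 0x250

01110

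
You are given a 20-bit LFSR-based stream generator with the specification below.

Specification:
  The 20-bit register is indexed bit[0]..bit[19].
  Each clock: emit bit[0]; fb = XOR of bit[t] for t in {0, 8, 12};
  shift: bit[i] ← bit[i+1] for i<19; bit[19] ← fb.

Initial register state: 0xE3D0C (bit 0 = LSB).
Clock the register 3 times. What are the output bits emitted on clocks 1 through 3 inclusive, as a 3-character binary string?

reg_0 = 0xE3D0C
clock 1: out=0, reg = 0x71E86
clock 2: out=0, reg = 0xB8F43
clock 3: out=1, reg = 0x5C7A1

001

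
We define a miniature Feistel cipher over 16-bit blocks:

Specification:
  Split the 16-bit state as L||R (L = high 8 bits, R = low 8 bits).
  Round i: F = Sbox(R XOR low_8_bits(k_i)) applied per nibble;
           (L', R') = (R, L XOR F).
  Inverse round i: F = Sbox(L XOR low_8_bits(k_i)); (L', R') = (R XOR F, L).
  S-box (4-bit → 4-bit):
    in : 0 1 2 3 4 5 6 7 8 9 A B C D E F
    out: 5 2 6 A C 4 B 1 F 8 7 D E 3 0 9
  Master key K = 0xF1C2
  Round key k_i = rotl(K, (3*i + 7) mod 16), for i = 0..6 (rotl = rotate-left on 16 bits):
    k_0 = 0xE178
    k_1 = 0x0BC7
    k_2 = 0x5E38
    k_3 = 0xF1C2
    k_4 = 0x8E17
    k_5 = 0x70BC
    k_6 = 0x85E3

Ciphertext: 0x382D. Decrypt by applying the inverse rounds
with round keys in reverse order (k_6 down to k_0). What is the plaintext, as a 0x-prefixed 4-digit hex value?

s_0 = ciphertext = 0x382D
s_1 = InvRound(s_0, k_6) = 0x1038
s_2 = InvRound(s_1, k_5) = 0x4610
s_3 = InvRound(s_2, k_4) = 0x5246
s_4 = InvRound(s_3, k_3) = 0xC352
s_5 = InvRound(s_4, k_2) = 0xCFC3
s_6 = InvRound(s_5, k_1) = 0x9CCF
s_7 = InvRound(s_6, k_0) = 0xC39C

0xC39C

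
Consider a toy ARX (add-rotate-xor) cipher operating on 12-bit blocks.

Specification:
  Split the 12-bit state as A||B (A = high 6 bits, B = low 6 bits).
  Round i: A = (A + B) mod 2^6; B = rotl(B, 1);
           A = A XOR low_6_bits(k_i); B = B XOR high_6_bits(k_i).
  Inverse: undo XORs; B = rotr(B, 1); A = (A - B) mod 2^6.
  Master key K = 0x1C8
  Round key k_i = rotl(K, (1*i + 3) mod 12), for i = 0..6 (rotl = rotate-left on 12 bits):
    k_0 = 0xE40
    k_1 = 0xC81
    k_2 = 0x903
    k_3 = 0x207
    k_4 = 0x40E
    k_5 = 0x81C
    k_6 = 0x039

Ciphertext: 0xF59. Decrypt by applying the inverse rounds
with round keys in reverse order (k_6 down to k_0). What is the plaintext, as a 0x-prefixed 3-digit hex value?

0x878

s_0 = ciphertext = 0xF59
s_1 = InvRound(s_0, k_6) = 0x62C
s_2 = InvRound(s_1, k_5) = 0xF86
s_3 = InvRound(s_2, k_4) = 0x94B
s_4 = InvRound(s_3, k_3) = 0x061
s_5 = InvRound(s_4, k_2) = 0x822
s_6 = InvRound(s_5, k_1) = 0x648
s_7 = InvRound(s_6, k_0) = 0x878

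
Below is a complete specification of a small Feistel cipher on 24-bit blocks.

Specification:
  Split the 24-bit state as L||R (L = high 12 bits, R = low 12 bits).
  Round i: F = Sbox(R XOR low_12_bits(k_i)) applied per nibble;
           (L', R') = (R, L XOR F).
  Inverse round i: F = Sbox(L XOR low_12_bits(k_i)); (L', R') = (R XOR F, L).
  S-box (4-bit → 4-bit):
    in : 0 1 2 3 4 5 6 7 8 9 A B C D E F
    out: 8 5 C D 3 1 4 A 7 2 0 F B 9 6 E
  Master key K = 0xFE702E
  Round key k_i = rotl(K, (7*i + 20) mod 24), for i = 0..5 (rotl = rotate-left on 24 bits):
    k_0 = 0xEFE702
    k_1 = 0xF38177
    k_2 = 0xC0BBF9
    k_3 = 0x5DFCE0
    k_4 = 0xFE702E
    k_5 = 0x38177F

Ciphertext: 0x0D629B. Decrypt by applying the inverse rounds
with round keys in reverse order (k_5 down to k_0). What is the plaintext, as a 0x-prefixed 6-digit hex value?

0xE9EE91

s_0 = ciphertext = 0x0D629B
s_1 = InvRound(s_0, k_5) = 0x8990D6
s_2 = InvRound(s_1, k_4) = 0x72C899
s_3 = InvRound(s_2, k_3) = 0x72272C
s_4 = InvRound(s_3, k_2) = 0xCB3722
s_5 = InvRound(s_4, k_1) = 0xE91CB3
s_6 = InvRound(s_5, k_0) = 0xE9EE91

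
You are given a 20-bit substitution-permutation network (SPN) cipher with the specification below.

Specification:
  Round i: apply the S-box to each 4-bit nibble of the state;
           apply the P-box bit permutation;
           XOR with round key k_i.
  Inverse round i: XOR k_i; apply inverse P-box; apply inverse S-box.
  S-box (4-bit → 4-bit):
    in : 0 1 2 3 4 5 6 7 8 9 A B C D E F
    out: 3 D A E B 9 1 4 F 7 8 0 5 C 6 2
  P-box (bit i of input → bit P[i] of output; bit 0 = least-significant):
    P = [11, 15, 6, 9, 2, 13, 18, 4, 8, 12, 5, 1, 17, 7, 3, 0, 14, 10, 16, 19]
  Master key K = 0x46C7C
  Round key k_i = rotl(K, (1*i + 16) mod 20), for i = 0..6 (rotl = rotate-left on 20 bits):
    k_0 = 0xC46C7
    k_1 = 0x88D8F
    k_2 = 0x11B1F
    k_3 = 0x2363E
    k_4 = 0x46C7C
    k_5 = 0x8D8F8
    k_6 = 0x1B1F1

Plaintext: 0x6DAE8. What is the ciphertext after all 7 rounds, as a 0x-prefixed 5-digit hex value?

0xC9913

s_0 = plaintext = 0x6DAE8
s_1 = Round(s_0, k_0) = 0x8AC8C
s_2 = Round(s_1, k_1) = 0x5E0FA
s_3 = Round(s_2, k_2) = 0x96897
s_4 = Round(s_3, k_3) = 0x54358
s_5 = Round(s_4, k_4) = 0xEB68B
s_6 = Round(s_5, k_5) = 0xDFDEC
s_7 = Round(s_6, k_6) = 0xC9913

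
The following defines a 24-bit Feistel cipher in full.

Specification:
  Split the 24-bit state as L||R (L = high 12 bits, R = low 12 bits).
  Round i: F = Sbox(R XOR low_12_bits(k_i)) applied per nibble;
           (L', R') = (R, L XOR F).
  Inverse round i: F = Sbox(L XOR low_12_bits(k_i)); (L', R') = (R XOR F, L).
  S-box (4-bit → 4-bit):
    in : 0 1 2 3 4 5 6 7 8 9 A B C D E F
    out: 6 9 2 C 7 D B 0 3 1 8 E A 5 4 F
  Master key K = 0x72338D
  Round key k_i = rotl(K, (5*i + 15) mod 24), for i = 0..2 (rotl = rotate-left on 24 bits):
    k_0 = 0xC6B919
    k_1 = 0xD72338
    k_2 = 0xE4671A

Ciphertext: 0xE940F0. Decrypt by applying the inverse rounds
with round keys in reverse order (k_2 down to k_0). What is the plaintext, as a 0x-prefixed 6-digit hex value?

0xCC4C6E

s_0 = ciphertext = 0xE940F0
s_1 = InvRound(s_0, k_2) = 0x1C4E94
s_2 = InvRound(s_1, k_1) = 0xC6E1C4
s_3 = InvRound(s_2, k_0) = 0xCC4C6E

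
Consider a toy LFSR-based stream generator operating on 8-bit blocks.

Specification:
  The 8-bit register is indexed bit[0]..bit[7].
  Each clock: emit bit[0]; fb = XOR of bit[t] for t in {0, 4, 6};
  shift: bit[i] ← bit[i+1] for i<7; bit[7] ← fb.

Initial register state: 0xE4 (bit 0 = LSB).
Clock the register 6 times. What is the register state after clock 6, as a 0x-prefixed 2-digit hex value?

reg_0 = 0xE4
clock 1: out=0, reg = 0xF2
clock 2: out=0, reg = 0x79
clock 3: out=1, reg = 0xBC
clock 4: out=0, reg = 0xDE
clock 5: out=0, reg = 0x6F
clock 6: out=1, reg = 0x37

0x37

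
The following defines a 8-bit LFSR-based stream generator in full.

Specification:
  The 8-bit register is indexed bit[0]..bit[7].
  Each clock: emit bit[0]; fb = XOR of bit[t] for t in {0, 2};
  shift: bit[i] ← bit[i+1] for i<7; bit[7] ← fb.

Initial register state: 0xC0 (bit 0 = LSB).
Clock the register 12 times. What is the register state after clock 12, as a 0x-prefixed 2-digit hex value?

reg_0 = 0xC0
clock 1: out=0, reg = 0x60
clock 2: out=0, reg = 0x30
clock 3: out=0, reg = 0x18
clock 4: out=0, reg = 0x0C
clock 5: out=0, reg = 0x86
clock 6: out=0, reg = 0xC3
clock 7: out=1, reg = 0xE1
clock 8: out=1, reg = 0xF0
clock 9: out=0, reg = 0x78
clock 10: out=0, reg = 0x3C
clock 11: out=0, reg = 0x9E
clock 12: out=0, reg = 0xCF

0xCF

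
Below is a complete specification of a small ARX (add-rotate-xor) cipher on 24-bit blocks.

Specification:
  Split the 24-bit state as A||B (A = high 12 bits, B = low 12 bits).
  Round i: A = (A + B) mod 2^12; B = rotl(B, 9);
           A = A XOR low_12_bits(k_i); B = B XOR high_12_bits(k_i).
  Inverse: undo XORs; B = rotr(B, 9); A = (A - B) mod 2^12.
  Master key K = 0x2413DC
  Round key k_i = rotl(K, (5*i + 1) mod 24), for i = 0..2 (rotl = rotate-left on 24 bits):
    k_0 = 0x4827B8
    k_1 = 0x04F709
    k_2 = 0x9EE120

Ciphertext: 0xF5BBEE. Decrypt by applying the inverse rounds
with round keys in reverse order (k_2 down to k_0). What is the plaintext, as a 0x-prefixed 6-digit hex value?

0x928793

s_0 = ciphertext = 0xF5BBEE
s_1 = InvRound(s_0, k_2) = 0xE7A001
s_2 = InvRound(s_1, k_1) = 0x703270
s_3 = InvRound(s_2, k_0) = 0x928793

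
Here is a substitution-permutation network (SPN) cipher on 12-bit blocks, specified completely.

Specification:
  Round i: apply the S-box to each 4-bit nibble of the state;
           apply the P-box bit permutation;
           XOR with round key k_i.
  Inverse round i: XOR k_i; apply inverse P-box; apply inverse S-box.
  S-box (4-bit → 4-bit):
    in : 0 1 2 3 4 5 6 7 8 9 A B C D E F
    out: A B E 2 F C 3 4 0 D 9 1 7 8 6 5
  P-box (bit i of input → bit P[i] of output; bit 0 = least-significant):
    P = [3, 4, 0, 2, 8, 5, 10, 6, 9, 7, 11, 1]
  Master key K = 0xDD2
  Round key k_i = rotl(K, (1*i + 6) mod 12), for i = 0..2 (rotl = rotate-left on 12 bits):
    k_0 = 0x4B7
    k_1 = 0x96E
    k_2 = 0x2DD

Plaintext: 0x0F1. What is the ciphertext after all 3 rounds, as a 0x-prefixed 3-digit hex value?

s_0 = plaintext = 0x0F1
s_1 = Round(s_0, k_0) = 0x129
s_2 = Round(s_1, k_1) = 0xF81
s_3 = Round(s_2, k_2) = 0x8C1

0x8C1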